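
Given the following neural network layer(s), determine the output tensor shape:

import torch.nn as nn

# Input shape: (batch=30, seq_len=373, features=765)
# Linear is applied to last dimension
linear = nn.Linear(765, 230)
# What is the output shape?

Input shape: (30, 373, 765)
Output shape: (30, 373, 230)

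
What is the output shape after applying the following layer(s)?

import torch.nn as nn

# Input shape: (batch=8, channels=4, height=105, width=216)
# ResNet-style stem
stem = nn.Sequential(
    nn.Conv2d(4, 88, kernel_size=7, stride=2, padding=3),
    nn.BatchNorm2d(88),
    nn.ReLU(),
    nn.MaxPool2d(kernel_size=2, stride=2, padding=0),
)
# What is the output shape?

Input shape: (8, 4, 105, 216)
  -> after Conv2d 7x7 stride=2: (8, 88, 53, 108)
Output shape: (8, 88, 26, 54)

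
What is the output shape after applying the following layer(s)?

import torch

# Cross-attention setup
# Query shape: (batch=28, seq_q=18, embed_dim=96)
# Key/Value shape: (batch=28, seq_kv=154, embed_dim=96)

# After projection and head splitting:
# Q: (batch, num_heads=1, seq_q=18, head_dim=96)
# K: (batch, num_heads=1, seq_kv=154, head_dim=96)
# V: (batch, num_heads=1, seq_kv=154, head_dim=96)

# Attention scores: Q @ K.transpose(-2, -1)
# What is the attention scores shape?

Input shape: (28, 18, 96)
Output shape: (28, 1, 18, 154)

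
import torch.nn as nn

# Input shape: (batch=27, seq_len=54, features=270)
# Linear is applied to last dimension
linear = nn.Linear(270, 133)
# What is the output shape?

Input shape: (27, 54, 270)
Output shape: (27, 54, 133)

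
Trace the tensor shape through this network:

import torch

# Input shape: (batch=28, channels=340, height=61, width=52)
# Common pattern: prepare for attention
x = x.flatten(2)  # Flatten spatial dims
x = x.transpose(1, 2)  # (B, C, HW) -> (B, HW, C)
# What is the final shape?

Input shape: (28, 340, 61, 52)
  -> after flatten(2): (28, 340, 3172)
Output shape: (28, 3172, 340)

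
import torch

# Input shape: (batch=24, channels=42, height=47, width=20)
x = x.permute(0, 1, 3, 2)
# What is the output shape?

Input shape: (24, 42, 47, 20)
Output shape: (24, 42, 20, 47)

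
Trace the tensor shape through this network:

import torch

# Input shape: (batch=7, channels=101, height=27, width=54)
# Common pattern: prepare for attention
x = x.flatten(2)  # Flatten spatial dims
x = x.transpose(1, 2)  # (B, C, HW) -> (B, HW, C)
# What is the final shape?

Input shape: (7, 101, 27, 54)
  -> after flatten(2): (7, 101, 1458)
Output shape: (7, 1458, 101)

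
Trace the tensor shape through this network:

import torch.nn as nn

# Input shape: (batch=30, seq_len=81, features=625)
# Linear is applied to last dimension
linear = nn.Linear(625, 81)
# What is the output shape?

Input shape: (30, 81, 625)
Output shape: (30, 81, 81)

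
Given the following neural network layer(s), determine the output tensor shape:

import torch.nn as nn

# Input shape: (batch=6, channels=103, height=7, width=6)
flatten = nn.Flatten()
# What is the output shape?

Input shape: (6, 103, 7, 6)
Output shape: (6, 4326)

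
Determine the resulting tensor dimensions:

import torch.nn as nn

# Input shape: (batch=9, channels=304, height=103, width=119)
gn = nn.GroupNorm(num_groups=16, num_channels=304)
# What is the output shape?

Input shape: (9, 304, 103, 119)
Output shape: (9, 304, 103, 119)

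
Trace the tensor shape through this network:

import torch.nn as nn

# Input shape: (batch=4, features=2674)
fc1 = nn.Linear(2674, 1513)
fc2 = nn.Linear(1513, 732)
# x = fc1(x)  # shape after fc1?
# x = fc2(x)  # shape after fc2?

Input shape: (4, 2674)
  -> after fc1: (4, 1513)
Output shape: (4, 732)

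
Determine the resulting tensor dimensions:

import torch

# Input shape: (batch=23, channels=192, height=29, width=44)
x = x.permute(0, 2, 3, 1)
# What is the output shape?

Input shape: (23, 192, 29, 44)
Output shape: (23, 29, 44, 192)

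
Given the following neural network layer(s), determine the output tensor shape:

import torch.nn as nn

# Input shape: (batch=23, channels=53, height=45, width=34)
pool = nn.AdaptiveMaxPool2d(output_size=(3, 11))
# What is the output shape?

Input shape: (23, 53, 45, 34)
Output shape: (23, 53, 3, 11)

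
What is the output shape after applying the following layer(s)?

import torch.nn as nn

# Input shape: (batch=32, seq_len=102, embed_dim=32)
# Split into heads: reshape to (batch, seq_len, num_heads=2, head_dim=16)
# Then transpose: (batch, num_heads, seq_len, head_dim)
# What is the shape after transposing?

Input shape: (32, 102, 32)
  -> after reshape: (32, 102, 2, 16)
Output shape: (32, 2, 102, 16)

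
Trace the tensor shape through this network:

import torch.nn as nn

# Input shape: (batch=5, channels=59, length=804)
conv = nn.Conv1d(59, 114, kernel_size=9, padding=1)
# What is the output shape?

Input shape: (5, 59, 804)
Output shape: (5, 114, 798)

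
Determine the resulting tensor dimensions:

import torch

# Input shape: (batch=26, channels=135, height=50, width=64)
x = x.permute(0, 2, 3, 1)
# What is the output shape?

Input shape: (26, 135, 50, 64)
Output shape: (26, 50, 64, 135)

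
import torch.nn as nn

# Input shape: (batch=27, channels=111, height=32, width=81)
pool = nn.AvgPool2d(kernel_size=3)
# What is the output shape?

Input shape: (27, 111, 32, 81)
Output shape: (27, 111, 10, 27)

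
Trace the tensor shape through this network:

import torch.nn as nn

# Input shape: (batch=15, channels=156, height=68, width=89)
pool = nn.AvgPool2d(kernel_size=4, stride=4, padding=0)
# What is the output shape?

Input shape: (15, 156, 68, 89)
Output shape: (15, 156, 17, 22)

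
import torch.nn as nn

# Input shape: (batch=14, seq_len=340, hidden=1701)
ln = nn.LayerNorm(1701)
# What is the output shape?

Input shape: (14, 340, 1701)
Output shape: (14, 340, 1701)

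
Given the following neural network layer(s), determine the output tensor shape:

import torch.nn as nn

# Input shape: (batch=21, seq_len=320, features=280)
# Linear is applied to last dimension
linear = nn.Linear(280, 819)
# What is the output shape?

Input shape: (21, 320, 280)
Output shape: (21, 320, 819)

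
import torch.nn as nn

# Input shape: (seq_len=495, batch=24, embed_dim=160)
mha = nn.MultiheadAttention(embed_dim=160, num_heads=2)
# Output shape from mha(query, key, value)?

Input shape: (495, 24, 160)
Output shape: (495, 24, 160)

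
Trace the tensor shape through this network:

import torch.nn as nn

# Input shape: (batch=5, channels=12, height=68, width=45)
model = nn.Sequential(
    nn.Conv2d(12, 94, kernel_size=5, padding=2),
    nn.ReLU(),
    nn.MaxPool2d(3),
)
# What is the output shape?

Input shape: (5, 12, 68, 45)
  -> after Conv2d: (5, 94, 68, 45)
  -> after ReLU: (5, 94, 68, 45)
Output shape: (5, 94, 22, 15)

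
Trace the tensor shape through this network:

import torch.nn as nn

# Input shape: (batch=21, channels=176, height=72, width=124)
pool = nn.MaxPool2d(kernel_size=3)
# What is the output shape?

Input shape: (21, 176, 72, 124)
Output shape: (21, 176, 24, 41)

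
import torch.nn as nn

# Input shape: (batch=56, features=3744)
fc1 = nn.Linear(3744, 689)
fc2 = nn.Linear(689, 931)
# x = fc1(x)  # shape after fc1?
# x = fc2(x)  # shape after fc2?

Input shape: (56, 3744)
  -> after fc1: (56, 689)
Output shape: (56, 931)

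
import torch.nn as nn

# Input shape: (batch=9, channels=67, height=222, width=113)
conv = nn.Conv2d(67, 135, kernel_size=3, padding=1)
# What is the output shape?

Input shape: (9, 67, 222, 113)
Output shape: (9, 135, 222, 113)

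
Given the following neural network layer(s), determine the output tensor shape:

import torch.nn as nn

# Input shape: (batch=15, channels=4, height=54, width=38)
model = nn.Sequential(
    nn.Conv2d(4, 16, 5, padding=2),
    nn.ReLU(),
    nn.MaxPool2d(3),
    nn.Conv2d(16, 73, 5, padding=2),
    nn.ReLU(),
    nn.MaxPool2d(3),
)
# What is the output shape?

Input shape: (15, 4, 54, 38)
  -> after first Conv2d: (15, 16, 54, 38)
  -> after first MaxPool2d: (15, 16, 18, 12)
  -> after second Conv2d: (15, 73, 18, 12)
Output shape: (15, 73, 6, 4)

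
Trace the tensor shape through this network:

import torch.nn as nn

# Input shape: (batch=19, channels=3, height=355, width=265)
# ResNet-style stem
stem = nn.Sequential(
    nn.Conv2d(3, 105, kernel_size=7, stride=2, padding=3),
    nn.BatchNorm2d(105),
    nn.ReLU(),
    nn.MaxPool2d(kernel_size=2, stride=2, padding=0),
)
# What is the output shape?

Input shape: (19, 3, 355, 265)
  -> after Conv2d 7x7 stride=2: (19, 105, 178, 133)
Output shape: (19, 105, 89, 66)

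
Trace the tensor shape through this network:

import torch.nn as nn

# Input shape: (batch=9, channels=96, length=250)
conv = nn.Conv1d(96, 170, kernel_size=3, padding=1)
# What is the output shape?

Input shape: (9, 96, 250)
Output shape: (9, 170, 250)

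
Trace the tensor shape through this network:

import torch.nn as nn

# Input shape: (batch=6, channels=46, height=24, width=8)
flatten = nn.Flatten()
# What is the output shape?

Input shape: (6, 46, 24, 8)
Output shape: (6, 8832)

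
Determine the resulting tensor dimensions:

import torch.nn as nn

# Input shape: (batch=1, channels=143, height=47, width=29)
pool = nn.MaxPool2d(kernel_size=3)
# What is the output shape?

Input shape: (1, 143, 47, 29)
Output shape: (1, 143, 15, 9)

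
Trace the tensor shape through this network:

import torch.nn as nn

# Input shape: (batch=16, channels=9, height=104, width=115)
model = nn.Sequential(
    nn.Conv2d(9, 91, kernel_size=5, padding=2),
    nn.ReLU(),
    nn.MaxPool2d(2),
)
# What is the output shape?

Input shape: (16, 9, 104, 115)
  -> after Conv2d: (16, 91, 104, 115)
  -> after ReLU: (16, 91, 104, 115)
Output shape: (16, 91, 52, 57)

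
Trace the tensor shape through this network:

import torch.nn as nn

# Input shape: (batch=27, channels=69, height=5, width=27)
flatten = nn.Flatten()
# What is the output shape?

Input shape: (27, 69, 5, 27)
Output shape: (27, 9315)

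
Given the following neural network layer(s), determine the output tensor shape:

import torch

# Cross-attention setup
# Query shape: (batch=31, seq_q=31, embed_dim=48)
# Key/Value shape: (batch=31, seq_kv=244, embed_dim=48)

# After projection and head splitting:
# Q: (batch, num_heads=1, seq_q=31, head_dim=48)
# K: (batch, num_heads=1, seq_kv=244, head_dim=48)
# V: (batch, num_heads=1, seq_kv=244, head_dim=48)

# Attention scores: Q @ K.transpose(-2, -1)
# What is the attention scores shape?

Input shape: (31, 31, 48)
Output shape: (31, 1, 31, 244)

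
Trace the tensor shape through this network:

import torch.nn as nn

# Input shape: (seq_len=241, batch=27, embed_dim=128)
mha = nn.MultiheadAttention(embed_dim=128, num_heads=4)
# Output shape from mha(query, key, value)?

Input shape: (241, 27, 128)
Output shape: (241, 27, 128)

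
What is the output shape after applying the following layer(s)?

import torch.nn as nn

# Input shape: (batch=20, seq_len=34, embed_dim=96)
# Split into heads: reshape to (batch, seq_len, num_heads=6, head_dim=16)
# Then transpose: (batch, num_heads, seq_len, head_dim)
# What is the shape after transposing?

Input shape: (20, 34, 96)
  -> after reshape: (20, 34, 6, 16)
Output shape: (20, 6, 34, 16)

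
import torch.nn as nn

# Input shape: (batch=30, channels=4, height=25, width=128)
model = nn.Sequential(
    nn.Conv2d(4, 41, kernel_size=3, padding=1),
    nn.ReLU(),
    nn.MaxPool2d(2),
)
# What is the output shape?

Input shape: (30, 4, 25, 128)
  -> after Conv2d: (30, 41, 25, 128)
  -> after ReLU: (30, 41, 25, 128)
Output shape: (30, 41, 12, 64)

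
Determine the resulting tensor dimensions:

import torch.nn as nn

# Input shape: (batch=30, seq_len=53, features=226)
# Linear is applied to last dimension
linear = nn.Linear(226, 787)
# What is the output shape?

Input shape: (30, 53, 226)
Output shape: (30, 53, 787)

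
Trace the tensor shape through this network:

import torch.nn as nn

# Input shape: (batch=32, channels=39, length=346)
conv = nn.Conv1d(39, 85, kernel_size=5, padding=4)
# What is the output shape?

Input shape: (32, 39, 346)
Output shape: (32, 85, 350)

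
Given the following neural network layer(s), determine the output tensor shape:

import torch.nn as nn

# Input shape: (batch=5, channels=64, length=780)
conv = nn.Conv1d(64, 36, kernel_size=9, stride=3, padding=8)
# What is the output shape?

Input shape: (5, 64, 780)
Output shape: (5, 36, 263)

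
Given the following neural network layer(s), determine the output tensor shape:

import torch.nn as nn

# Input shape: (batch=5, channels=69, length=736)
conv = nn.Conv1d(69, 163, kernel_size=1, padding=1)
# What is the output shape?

Input shape: (5, 69, 736)
Output shape: (5, 163, 738)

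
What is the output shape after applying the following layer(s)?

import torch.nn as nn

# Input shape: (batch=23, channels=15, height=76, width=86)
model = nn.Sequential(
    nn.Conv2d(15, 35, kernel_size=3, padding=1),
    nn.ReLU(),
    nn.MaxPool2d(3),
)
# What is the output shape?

Input shape: (23, 15, 76, 86)
  -> after Conv2d: (23, 35, 76, 86)
  -> after ReLU: (23, 35, 76, 86)
Output shape: (23, 35, 25, 28)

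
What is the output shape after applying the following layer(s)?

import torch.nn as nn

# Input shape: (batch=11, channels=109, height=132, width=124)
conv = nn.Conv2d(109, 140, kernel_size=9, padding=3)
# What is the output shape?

Input shape: (11, 109, 132, 124)
Output shape: (11, 140, 130, 122)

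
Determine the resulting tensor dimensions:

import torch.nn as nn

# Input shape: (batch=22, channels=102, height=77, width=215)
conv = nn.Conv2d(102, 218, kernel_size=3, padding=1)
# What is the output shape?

Input shape: (22, 102, 77, 215)
Output shape: (22, 218, 77, 215)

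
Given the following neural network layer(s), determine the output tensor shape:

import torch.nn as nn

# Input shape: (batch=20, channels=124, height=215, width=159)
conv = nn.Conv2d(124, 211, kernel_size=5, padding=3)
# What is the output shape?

Input shape: (20, 124, 215, 159)
Output shape: (20, 211, 217, 161)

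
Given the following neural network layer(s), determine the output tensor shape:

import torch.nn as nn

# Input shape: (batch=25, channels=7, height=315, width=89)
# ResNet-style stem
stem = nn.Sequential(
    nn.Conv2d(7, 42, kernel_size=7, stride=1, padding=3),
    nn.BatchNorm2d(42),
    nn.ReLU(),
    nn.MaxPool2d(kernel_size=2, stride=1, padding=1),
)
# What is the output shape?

Input shape: (25, 7, 315, 89)
  -> after Conv2d 7x7 stride=1: (25, 42, 315, 89)
Output shape: (25, 42, 316, 90)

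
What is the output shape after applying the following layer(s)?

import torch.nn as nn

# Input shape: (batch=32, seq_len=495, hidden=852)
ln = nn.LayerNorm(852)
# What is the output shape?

Input shape: (32, 495, 852)
Output shape: (32, 495, 852)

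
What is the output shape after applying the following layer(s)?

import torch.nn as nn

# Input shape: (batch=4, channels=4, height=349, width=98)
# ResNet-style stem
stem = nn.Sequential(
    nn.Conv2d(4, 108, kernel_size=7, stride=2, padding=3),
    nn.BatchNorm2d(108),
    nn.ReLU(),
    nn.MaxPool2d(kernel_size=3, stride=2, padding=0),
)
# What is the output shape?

Input shape: (4, 4, 349, 98)
  -> after Conv2d 7x7 stride=2: (4, 108, 175, 49)
Output shape: (4, 108, 87, 24)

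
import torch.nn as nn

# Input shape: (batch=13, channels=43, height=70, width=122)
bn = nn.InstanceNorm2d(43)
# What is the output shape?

Input shape: (13, 43, 70, 122)
Output shape: (13, 43, 70, 122)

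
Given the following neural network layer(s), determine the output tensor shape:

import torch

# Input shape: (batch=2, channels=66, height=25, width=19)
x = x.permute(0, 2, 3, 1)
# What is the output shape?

Input shape: (2, 66, 25, 19)
Output shape: (2, 25, 19, 66)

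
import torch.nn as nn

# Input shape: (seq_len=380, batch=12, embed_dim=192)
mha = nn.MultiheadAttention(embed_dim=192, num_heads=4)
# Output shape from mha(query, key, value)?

Input shape: (380, 12, 192)
Output shape: (380, 12, 192)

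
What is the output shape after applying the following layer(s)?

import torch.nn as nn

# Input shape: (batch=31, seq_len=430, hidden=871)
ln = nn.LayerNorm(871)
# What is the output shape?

Input shape: (31, 430, 871)
Output shape: (31, 430, 871)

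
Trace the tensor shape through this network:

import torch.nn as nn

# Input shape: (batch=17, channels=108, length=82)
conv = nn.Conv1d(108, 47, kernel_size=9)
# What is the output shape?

Input shape: (17, 108, 82)
Output shape: (17, 47, 74)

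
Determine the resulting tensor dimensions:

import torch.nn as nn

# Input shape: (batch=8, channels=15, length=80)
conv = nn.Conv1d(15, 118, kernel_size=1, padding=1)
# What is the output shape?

Input shape: (8, 15, 80)
Output shape: (8, 118, 82)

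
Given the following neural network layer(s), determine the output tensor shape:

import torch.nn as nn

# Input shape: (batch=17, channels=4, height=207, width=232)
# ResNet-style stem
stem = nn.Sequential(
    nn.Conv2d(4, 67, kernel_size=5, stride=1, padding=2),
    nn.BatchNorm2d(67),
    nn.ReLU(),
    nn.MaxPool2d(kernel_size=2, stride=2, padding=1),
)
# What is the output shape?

Input shape: (17, 4, 207, 232)
  -> after Conv2d 5x5 stride=1: (17, 67, 207, 232)
Output shape: (17, 67, 104, 117)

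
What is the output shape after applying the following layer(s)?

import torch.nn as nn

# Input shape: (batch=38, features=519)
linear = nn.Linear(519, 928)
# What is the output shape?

Input shape: (38, 519)
Output shape: (38, 928)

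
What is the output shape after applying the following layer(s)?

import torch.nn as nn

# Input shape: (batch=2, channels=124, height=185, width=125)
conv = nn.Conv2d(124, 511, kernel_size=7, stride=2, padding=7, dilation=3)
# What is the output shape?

Input shape: (2, 124, 185, 125)
Output shape: (2, 511, 91, 61)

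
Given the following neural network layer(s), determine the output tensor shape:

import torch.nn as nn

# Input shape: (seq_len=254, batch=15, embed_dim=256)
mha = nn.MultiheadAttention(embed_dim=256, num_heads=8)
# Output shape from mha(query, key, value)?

Input shape: (254, 15, 256)
Output shape: (254, 15, 256)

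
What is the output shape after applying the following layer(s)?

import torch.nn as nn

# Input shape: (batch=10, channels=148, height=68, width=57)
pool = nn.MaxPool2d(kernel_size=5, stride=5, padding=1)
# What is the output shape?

Input shape: (10, 148, 68, 57)
Output shape: (10, 148, 14, 11)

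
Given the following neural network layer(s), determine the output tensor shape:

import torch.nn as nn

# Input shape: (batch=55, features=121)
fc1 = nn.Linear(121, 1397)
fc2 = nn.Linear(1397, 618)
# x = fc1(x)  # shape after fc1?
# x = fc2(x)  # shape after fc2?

Input shape: (55, 121)
  -> after fc1: (55, 1397)
Output shape: (55, 618)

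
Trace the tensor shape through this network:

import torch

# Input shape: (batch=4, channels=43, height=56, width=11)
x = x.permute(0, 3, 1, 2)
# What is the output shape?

Input shape: (4, 43, 56, 11)
Output shape: (4, 11, 43, 56)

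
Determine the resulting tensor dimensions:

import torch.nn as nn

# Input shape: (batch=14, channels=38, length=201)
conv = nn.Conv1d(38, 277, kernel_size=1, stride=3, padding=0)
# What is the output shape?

Input shape: (14, 38, 201)
Output shape: (14, 277, 67)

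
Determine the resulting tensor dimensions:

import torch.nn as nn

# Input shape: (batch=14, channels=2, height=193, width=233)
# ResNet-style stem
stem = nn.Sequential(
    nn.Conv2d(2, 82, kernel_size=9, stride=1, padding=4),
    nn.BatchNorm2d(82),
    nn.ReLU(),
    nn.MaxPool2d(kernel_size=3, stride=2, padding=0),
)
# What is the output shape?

Input shape: (14, 2, 193, 233)
  -> after Conv2d 9x9 stride=1: (14, 82, 193, 233)
Output shape: (14, 82, 96, 116)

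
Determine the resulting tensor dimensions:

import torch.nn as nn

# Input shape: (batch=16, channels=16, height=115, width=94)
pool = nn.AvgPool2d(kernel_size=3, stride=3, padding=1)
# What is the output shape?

Input shape: (16, 16, 115, 94)
Output shape: (16, 16, 39, 32)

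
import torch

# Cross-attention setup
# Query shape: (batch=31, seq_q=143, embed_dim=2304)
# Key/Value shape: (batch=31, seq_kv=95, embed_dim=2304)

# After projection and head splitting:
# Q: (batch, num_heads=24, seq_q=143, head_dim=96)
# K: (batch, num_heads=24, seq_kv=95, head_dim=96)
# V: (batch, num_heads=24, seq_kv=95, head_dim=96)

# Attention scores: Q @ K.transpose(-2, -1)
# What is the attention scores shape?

Input shape: (31, 143, 2304)
Output shape: (31, 24, 143, 95)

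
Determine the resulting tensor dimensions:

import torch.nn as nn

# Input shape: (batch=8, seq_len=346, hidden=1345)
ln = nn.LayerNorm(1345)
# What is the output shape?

Input shape: (8, 346, 1345)
Output shape: (8, 346, 1345)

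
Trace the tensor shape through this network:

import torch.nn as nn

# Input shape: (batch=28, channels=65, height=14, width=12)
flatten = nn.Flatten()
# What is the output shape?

Input shape: (28, 65, 14, 12)
Output shape: (28, 10920)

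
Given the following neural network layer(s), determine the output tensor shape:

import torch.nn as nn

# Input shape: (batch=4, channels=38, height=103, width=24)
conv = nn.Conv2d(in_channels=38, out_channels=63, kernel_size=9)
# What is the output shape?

Input shape: (4, 38, 103, 24)
Output shape: (4, 63, 95, 16)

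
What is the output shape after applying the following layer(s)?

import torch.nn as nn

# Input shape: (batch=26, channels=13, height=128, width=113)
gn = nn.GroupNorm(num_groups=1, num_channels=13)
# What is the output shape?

Input shape: (26, 13, 128, 113)
Output shape: (26, 13, 128, 113)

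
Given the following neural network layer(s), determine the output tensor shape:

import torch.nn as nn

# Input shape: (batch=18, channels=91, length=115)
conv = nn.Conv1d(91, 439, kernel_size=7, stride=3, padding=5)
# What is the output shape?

Input shape: (18, 91, 115)
Output shape: (18, 439, 40)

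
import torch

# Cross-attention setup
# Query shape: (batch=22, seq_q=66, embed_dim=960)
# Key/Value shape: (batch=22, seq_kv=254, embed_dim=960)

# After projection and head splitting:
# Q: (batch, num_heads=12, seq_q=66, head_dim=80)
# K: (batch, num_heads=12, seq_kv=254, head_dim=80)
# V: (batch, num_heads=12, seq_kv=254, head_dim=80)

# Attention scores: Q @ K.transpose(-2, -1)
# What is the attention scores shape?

Input shape: (22, 66, 960)
Output shape: (22, 12, 66, 254)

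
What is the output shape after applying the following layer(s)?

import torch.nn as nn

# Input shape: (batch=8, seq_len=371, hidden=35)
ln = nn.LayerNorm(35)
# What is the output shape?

Input shape: (8, 371, 35)
Output shape: (8, 371, 35)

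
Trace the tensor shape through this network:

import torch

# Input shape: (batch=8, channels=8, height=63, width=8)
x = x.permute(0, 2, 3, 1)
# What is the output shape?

Input shape: (8, 8, 63, 8)
Output shape: (8, 63, 8, 8)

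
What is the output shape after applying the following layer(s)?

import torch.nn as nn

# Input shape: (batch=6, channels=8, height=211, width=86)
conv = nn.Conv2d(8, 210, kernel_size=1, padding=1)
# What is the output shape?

Input shape: (6, 8, 211, 86)
Output shape: (6, 210, 213, 88)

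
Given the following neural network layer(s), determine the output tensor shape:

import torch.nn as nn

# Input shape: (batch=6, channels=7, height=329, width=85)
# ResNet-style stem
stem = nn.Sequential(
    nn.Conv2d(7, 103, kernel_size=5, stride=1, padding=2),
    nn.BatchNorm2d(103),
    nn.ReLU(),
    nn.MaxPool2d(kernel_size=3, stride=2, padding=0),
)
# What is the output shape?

Input shape: (6, 7, 329, 85)
  -> after Conv2d 5x5 stride=1: (6, 103, 329, 85)
Output shape: (6, 103, 164, 42)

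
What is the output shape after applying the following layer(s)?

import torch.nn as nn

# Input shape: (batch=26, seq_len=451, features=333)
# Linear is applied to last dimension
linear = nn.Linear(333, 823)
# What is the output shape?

Input shape: (26, 451, 333)
Output shape: (26, 451, 823)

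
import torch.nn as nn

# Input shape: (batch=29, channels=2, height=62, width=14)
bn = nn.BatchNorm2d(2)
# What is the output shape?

Input shape: (29, 2, 62, 14)
Output shape: (29, 2, 62, 14)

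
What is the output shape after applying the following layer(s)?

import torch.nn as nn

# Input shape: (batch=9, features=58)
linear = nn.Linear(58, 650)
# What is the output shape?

Input shape: (9, 58)
Output shape: (9, 650)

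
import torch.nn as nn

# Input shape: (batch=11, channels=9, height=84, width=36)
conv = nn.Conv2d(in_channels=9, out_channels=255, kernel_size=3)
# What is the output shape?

Input shape: (11, 9, 84, 36)
Output shape: (11, 255, 82, 34)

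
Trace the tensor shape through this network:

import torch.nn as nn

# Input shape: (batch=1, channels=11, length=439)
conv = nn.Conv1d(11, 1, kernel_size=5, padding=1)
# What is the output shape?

Input shape: (1, 11, 439)
Output shape: (1, 1, 437)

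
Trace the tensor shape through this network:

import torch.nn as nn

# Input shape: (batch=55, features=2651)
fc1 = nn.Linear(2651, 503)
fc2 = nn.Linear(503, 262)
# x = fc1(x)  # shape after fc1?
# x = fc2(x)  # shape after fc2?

Input shape: (55, 2651)
  -> after fc1: (55, 503)
Output shape: (55, 262)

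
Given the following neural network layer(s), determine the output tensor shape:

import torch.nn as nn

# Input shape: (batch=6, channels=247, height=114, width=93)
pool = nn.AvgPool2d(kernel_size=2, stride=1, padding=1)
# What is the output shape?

Input shape: (6, 247, 114, 93)
Output shape: (6, 247, 115, 94)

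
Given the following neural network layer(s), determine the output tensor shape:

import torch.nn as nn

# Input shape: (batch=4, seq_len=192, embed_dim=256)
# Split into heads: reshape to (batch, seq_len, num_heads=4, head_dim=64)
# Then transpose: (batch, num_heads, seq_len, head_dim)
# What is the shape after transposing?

Input shape: (4, 192, 256)
  -> after reshape: (4, 192, 4, 64)
Output shape: (4, 4, 192, 64)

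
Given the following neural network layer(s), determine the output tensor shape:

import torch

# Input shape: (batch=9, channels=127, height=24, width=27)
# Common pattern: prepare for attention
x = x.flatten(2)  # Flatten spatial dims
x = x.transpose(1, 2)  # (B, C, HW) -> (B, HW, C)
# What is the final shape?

Input shape: (9, 127, 24, 27)
  -> after flatten(2): (9, 127, 648)
Output shape: (9, 648, 127)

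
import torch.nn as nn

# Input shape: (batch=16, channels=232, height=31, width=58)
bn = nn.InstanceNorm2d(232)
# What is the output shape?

Input shape: (16, 232, 31, 58)
Output shape: (16, 232, 31, 58)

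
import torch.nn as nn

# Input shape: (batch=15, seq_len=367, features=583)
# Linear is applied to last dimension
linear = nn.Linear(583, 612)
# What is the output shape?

Input shape: (15, 367, 583)
Output shape: (15, 367, 612)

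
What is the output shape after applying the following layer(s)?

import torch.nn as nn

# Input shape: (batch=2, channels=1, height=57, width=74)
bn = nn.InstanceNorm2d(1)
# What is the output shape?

Input shape: (2, 1, 57, 74)
Output shape: (2, 1, 57, 74)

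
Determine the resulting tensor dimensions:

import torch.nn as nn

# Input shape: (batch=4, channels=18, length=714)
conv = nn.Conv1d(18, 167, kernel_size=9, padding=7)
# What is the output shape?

Input shape: (4, 18, 714)
Output shape: (4, 167, 720)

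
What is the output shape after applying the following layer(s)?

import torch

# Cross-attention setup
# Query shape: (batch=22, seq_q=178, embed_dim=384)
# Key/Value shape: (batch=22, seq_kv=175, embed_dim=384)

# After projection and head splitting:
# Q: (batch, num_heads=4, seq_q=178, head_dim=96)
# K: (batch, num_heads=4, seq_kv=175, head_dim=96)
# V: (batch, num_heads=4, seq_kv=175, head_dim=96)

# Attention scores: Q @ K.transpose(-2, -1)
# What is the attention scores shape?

Input shape: (22, 178, 384)
Output shape: (22, 4, 178, 175)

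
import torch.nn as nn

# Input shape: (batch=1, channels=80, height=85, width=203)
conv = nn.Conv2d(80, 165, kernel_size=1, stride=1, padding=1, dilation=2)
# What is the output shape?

Input shape: (1, 80, 85, 203)
Output shape: (1, 165, 87, 205)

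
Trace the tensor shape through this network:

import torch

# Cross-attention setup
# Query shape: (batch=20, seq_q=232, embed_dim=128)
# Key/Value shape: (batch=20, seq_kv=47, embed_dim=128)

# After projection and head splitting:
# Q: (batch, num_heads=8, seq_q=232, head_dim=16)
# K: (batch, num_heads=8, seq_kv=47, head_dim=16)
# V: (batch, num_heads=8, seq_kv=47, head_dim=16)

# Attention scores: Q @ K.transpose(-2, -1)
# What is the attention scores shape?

Input shape: (20, 232, 128)
Output shape: (20, 8, 232, 47)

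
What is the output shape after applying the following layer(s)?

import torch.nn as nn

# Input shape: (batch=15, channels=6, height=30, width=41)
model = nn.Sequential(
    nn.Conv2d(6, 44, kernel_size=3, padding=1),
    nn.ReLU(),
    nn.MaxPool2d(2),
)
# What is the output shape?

Input shape: (15, 6, 30, 41)
  -> after Conv2d: (15, 44, 30, 41)
  -> after ReLU: (15, 44, 30, 41)
Output shape: (15, 44, 15, 20)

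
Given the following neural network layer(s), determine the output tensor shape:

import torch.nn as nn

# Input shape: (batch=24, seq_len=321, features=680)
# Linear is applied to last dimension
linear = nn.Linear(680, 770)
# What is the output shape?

Input shape: (24, 321, 680)
Output shape: (24, 321, 770)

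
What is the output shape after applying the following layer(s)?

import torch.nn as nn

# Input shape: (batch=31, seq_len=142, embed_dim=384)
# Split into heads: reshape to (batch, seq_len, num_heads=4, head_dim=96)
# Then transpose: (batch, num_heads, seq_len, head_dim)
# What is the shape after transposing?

Input shape: (31, 142, 384)
  -> after reshape: (31, 142, 4, 96)
Output shape: (31, 4, 142, 96)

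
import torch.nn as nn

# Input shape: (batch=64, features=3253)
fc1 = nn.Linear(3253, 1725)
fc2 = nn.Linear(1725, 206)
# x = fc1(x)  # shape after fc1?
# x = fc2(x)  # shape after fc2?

Input shape: (64, 3253)
  -> after fc1: (64, 1725)
Output shape: (64, 206)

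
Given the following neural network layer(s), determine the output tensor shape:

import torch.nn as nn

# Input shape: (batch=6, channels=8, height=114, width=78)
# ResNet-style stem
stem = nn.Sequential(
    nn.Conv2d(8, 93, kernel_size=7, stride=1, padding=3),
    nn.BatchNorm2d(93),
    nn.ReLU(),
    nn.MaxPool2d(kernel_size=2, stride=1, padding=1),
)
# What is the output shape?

Input shape: (6, 8, 114, 78)
  -> after Conv2d 7x7 stride=1: (6, 93, 114, 78)
Output shape: (6, 93, 115, 79)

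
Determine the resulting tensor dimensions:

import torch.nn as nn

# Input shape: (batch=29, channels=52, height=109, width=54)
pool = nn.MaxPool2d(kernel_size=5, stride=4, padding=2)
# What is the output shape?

Input shape: (29, 52, 109, 54)
Output shape: (29, 52, 28, 14)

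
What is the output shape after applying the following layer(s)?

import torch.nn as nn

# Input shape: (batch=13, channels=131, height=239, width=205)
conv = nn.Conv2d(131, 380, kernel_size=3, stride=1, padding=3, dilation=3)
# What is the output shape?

Input shape: (13, 131, 239, 205)
Output shape: (13, 380, 239, 205)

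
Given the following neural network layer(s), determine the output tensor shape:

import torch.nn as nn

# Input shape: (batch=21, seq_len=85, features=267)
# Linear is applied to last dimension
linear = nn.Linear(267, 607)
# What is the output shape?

Input shape: (21, 85, 267)
Output shape: (21, 85, 607)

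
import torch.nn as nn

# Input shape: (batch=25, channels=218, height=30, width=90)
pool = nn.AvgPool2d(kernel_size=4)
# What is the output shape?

Input shape: (25, 218, 30, 90)
Output shape: (25, 218, 7, 22)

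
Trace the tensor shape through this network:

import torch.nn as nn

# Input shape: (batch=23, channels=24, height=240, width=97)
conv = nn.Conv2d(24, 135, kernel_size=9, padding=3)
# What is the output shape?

Input shape: (23, 24, 240, 97)
Output shape: (23, 135, 238, 95)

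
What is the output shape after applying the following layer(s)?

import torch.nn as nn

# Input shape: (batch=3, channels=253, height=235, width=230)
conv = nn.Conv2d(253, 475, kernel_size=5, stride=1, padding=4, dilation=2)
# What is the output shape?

Input shape: (3, 253, 235, 230)
Output shape: (3, 475, 235, 230)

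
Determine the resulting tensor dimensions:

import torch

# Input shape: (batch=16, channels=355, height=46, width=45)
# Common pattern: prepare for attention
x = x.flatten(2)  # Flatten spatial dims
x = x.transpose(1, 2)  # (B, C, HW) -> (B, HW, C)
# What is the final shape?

Input shape: (16, 355, 46, 45)
  -> after flatten(2): (16, 355, 2070)
Output shape: (16, 2070, 355)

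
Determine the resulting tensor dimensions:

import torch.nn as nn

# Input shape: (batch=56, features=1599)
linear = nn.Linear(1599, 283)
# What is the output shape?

Input shape: (56, 1599)
Output shape: (56, 283)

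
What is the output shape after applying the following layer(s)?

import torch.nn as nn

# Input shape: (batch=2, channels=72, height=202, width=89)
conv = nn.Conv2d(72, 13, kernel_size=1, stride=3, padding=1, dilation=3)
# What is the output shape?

Input shape: (2, 72, 202, 89)
Output shape: (2, 13, 68, 31)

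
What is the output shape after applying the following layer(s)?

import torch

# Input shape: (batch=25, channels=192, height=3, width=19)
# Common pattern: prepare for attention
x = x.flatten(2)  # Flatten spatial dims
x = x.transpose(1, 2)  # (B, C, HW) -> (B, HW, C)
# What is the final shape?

Input shape: (25, 192, 3, 19)
  -> after flatten(2): (25, 192, 57)
Output shape: (25, 57, 192)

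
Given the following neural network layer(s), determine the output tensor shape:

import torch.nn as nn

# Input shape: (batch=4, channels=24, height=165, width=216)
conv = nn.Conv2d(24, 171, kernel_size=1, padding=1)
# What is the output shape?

Input shape: (4, 24, 165, 216)
Output shape: (4, 171, 167, 218)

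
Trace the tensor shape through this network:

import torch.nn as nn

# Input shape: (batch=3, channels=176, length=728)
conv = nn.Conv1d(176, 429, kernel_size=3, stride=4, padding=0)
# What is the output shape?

Input shape: (3, 176, 728)
Output shape: (3, 429, 182)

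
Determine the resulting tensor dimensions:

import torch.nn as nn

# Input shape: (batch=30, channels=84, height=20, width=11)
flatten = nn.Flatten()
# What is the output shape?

Input shape: (30, 84, 20, 11)
Output shape: (30, 18480)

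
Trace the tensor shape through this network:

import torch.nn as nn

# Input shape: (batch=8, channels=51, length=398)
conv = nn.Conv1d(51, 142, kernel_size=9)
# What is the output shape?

Input shape: (8, 51, 398)
Output shape: (8, 142, 390)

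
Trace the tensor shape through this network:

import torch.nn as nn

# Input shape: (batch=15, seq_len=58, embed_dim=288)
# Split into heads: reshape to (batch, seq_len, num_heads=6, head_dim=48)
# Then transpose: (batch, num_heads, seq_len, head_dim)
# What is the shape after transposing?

Input shape: (15, 58, 288)
  -> after reshape: (15, 58, 6, 48)
Output shape: (15, 6, 58, 48)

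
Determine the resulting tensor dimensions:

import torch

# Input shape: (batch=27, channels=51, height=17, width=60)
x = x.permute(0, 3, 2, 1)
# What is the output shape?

Input shape: (27, 51, 17, 60)
Output shape: (27, 60, 17, 51)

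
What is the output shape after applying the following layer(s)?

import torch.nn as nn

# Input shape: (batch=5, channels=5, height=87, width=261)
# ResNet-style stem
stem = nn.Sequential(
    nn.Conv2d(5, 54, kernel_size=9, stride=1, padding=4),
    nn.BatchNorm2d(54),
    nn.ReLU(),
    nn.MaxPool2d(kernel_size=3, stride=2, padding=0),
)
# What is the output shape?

Input shape: (5, 5, 87, 261)
  -> after Conv2d 9x9 stride=1: (5, 54, 87, 261)
Output shape: (5, 54, 43, 130)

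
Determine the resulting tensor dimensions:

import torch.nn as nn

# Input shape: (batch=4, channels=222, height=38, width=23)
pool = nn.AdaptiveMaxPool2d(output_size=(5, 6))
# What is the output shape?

Input shape: (4, 222, 38, 23)
Output shape: (4, 222, 5, 6)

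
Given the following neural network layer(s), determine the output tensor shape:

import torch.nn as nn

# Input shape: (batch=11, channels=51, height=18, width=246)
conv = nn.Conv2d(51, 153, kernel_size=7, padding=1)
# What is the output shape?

Input shape: (11, 51, 18, 246)
Output shape: (11, 153, 14, 242)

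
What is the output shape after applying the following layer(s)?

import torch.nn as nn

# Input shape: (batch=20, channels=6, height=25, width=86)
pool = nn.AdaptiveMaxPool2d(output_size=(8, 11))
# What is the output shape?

Input shape: (20, 6, 25, 86)
Output shape: (20, 6, 8, 11)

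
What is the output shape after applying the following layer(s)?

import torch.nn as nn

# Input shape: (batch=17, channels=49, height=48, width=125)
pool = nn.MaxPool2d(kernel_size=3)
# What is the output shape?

Input shape: (17, 49, 48, 125)
Output shape: (17, 49, 16, 41)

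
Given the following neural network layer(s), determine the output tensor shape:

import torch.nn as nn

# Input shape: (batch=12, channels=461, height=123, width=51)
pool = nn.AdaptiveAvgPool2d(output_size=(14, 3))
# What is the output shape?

Input shape: (12, 461, 123, 51)
Output shape: (12, 461, 14, 3)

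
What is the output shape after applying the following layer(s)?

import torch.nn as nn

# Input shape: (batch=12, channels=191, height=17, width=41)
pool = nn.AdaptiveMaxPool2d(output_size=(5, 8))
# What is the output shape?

Input shape: (12, 191, 17, 41)
Output shape: (12, 191, 5, 8)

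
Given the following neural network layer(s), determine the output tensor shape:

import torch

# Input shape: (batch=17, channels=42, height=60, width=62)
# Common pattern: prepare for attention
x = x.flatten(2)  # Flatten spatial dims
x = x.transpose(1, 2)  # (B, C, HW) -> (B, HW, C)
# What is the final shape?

Input shape: (17, 42, 60, 62)
  -> after flatten(2): (17, 42, 3720)
Output shape: (17, 3720, 42)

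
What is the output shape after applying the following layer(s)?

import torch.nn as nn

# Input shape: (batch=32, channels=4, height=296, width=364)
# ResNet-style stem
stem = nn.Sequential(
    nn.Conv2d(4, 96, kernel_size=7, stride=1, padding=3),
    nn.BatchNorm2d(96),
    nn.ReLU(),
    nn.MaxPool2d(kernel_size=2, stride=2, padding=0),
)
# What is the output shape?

Input shape: (32, 4, 296, 364)
  -> after Conv2d 7x7 stride=1: (32, 96, 296, 364)
Output shape: (32, 96, 148, 182)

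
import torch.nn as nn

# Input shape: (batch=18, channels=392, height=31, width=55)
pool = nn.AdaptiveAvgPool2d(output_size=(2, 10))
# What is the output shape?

Input shape: (18, 392, 31, 55)
Output shape: (18, 392, 2, 10)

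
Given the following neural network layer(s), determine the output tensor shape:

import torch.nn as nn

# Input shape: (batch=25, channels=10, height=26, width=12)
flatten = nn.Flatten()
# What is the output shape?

Input shape: (25, 10, 26, 12)
Output shape: (25, 3120)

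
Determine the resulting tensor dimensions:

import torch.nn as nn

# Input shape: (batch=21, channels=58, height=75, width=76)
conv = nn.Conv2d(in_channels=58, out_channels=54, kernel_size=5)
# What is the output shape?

Input shape: (21, 58, 75, 76)
Output shape: (21, 54, 71, 72)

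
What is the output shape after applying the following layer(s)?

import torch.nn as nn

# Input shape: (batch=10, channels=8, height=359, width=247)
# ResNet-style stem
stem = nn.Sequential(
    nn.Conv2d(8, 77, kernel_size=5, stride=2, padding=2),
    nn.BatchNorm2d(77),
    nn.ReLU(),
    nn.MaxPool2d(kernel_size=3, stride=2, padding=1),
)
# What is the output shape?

Input shape: (10, 8, 359, 247)
  -> after Conv2d 5x5 stride=2: (10, 77, 180, 124)
Output shape: (10, 77, 90, 62)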